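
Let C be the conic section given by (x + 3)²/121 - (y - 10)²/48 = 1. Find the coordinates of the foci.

(-16, 10) and (10, 10)

Center (-3, 10). The positive term is the x-term, so the transverse axis is horizontal; a² = 121, b² = 48.
c² = a² + b² = 121 + 48 = 169, so c = 13.
Foci lie on the horizontal axis through the center: (h ± c, k).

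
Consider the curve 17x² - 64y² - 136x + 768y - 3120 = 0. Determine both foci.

(-5, 6) and (13, 6)

Group: 17(x² - 8x) -64(y² - 12y) = 3120
Completing the square gives 17(x - 4)² -64(y - 6)² = 3120 + 272 - 2304 = 1088.
Divide through by 1088 to get (x - 4)²/64 - (y - 6)²/17 = 1.
Hyperbola, center (4, 6), transverse axis horizontal; a² = 64, b² = 17.
c² = a² + b² = 64 + 17 = 81, so c = 9.
Foci lie on the horizontal axis through the center: (h ± c, k).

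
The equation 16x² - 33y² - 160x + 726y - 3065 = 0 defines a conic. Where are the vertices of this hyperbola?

Collect terms: 16(x² - 10x) -33(y² - 22y) = 3065
Complete the square in x and y: 16(x - 5)² -33(y - 11)² = 3065 + 400 - 3993 = -528
Divide through by -528 to get (y - 11)²/16 - (x - 5)²/33 = 1.
Hyperbola, center (5, 11), transverse axis vertical; a² = 16, b² = 33.
a = 4. Vertices at (h, k ± a).

(5, 7) and (5, 15)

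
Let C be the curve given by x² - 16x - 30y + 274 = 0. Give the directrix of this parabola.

y = -1/2

Only x is squared. Complete the square in x: (x - 8)² = 30(y - 7).
Vertex (8, 7); 4p = 30 so p = 15/2. Opens up.
Directrix is the horizontal line y = k − p = 7 − (15/2) = -1/2.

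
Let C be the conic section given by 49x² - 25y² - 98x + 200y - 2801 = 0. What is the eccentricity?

e = √74/5

Group the x- and y-terms: 49(x² - 2x) -25(y² - 8y) = 2801
49(x - 1)² -25(y - 4)² = 2801 + 49 - 400 = 2450
Divide by 2450: (x - 1)²/50 - (y - 4)²/98 = 1
Hyperbola, center (1, 4), transverse axis horizontal; a² = 50, b² = 98.
c² = a² + b² = 148, so c = 2√37.
e = c/a = 2√37/5√2 = √74/5.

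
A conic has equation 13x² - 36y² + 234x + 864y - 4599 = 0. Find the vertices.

(-15, 12) and (-3, 12)

Group: 13(x² + 18x) -36(y² - 24y) = 4599
13(x + 9)² -36(y - 12)² = 4599 + 1053 - 5184 = 468
Divide by 468: (x + 9)²/36 - (y - 12)²/13 = 1
Hyperbola, center (-9, 12), transverse axis horizontal; a² = 36, b² = 13.
a = 6. Vertices at (h ± a, k).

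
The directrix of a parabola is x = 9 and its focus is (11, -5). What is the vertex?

(10, -5)

The vertex is the midpoint between the focus and the directrix along the axis of symmetry.
Axis is horizontal (directrix is vertical). Vertex x-coordinate = (11 + 9)/2 = 10; y-coordinate = -5.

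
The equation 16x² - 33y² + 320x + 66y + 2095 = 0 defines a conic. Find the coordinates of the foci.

(-10, -6) and (-10, 8)

Group the x- and y-terms: 16(x² + 20x) -33(y² - 2y) = -2095
Completing the square gives 16(x + 10)² -33(y - 1)² = -2095 + 1600 - 33 = -528.
Divide by -528: (y - 1)²/16 - (x + 10)²/33 = 1
Hyperbola, center (-10, 1), transverse axis vertical; a² = 16, b² = 33.
c² = a² + b² = 16 + 33 = 49, so c = 7.
Foci lie on the vertical axis through the center: (h, k ± c).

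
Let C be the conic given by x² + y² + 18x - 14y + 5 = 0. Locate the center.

(x² + 18x) + (y² - 14y) = -5
Complete the square in x and y: (x + 9)² + (y - 7)² = -5 + 81 + 49 = 125
So (x + 9)² + (y - 7)² = 125.
Circle centered at (-9, 7) with r² = 125.

(-9, 7)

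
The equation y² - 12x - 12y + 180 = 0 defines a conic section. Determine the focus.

Only y is squared. Complete the square in y: (y - 6)² = 12(x - 12).
Vertex (12, 6); 4p = 12 so p = 3. Opens right.
Focus is p units from the vertex along the axis: (h + p, k).

(15, 6)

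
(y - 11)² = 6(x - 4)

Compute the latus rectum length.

Vertex (4, 11); 4p = 6 so p = 3/2. Opens right.
Latus rectum length = |4p| = 6.

6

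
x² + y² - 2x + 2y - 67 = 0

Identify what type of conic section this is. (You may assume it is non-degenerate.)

circle

No xy term. Coefficients of x² and y² are A = 1, C = 1.
A = C (same sign) ⇒ circle.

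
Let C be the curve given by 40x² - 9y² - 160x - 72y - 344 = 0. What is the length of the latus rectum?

40(x² - 4x) -9(y² + 8y) = 344
Complete the square: 40(x - 2)² -9(y + 4)² = 344 + 160 - 144 = 360
Divide by 360: (x - 2)²/9 - (y + 4)²/40 = 1
Hyperbola, center (2, -4), transverse axis horizontal; a² = 9, b² = 40.
Latus rectum length = 2b²/a = 2·40/3 = 80/3.

80/3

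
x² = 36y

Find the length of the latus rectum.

Vertex (0, 0); 4p = 36 so p = 9. Opens up.
Latus rectum length = |4p| = 36.

36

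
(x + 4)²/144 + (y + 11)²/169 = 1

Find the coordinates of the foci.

(-4, -16) and (-4, -6)

Center (-4, -11). The larger denominator 169 sits under the y-term, so the major axis is vertical; a² = 169, b² = 144.
c² = a² - b² = 169 - 144 = 25, so c = 5.
Foci lie on the vertical axis through the center: (h, k ± c).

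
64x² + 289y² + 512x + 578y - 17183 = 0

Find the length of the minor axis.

16

Rearranging, 64(x² + 8x) + 289(y² + 2y) = 17183.
Complete the square in x and y: 64(x + 4)² + 289(y + 1)² = 17183 + 1024 + 289 = 18496
Divide by 18496: (x + 4)²/289 + (y + 1)²/64 = 1
Ellipse, center (-4, -1), major axis horizontal; a² = 289, b² = 64.
b² = 64 so b = 8; the minor axis has length 2b = 16.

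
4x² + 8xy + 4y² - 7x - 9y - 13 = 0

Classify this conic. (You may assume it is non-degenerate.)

A = 4, B = 8, C = 4.
Discriminant B² − 4AC = 8² − 4·4·4 = 0.
B² − 4AC = 0 ⇒ parabola.

parabola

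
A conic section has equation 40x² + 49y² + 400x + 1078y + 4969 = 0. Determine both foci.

Group: 40(x² + 10x) + 49(y² + 22y) = -4969
40(x + 5)² + 49(y + 11)² = -4969 + 1000 + 5929 = 1960
Divide by 1960: (x + 5)²/49 + (y + 11)²/40 = 1
Ellipse, center (-5, -11), major axis horizontal; a² = 49, b² = 40.
c² = a² - b² = 49 - 40 = 9, so c = 3.
Foci lie on the horizontal axis through the center: (h ± c, k).

(-8, -11) and (-2, -11)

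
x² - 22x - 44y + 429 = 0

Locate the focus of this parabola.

(11, 18)

Only x is squared. Complete the square in x: (x - 11)² = 44(y - 7).
Vertex (11, 7); 4p = 44 so p = 11. Opens up.
Focus is p units from the vertex along the axis: (h, k + p).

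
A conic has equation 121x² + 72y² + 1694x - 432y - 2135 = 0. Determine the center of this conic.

(-7, 3)

Group the x- and y-terms: 121(x² + 14x) + 72(y² - 6y) = 2135
Completing the square gives 121(x + 7)² + 72(y - 3)² = 2135 + 5929 + 648 = 8712.
Dividing both sides by 8712: (x + 7)²/72 + (y - 3)²/121 = 1
Ellipse with center (-7, 3).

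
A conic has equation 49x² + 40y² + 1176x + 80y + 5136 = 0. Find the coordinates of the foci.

(-12, -4) and (-12, 2)

Rearranging, 49(x² + 24x) + 40(y² + 2y) = -5136.
Completing the square gives 49(x + 12)² + 40(y + 1)² = -5136 + 7056 + 40 = 1960.
Dividing both sides by 1960: (x + 12)²/40 + (y + 1)²/49 = 1
Ellipse, center (-12, -1), major axis vertical; a² = 49, b² = 40.
c² = a² - b² = 49 - 40 = 9, so c = 3.
Foci lie on the vertical axis through the center: (h, k ± c).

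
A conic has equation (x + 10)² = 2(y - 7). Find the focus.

(-10, 15/2)

Vertex (-10, 7); 4p = 2 so p = 1/2. Opens up.
Focus is p units from the vertex along the axis: (h, k + p).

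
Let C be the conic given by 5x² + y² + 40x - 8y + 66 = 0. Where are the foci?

Group the x- and y-terms: 5(x² + 8x) + (y² - 8y) = -66
Complete the square: 5(x + 4)² + (y - 4)² = -66 + 80 + 16 = 30
Divide through by 30 to get (x + 4)²/6 + (y - 4)²/30 = 1.
Ellipse, center (-4, 4), major axis vertical; a² = 30, b² = 6.
c² = a² - b² = 30 - 6 = 24, so c = 2√6.
Foci lie on the vertical axis through the center: (h, k ± c).

(-4, 4 - 2√6) and (-4, 4 + 2√6)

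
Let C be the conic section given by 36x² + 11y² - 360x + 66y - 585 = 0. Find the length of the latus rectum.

Collect terms: 36(x² - 10x) + 11(y² + 6y) = 585
Completing the square gives 36(x - 5)² + 11(y + 3)² = 585 + 900 + 99 = 1584.
Divide by 1584: (x - 5)²/44 + (y + 3)²/144 = 1
Ellipse, center (5, -3), major axis vertical; a² = 144, b² = 44.
Latus rectum length = 2b²/a = 2·44/12 = 22/3.

22/3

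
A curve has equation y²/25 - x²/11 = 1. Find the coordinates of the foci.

Center (0, 0). The positive term is the y-term, so the transverse axis is vertical; a² = 25, b² = 11.
c² = a² + b² = 25 + 11 = 36, so c = 6.
Foci lie on the vertical axis through the center: (h, k ± c).

(0, -6) and (0, 6)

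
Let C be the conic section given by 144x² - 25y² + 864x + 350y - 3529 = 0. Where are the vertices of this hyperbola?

(-8, 7) and (2, 7)

Collect terms: 144(x² + 6x) -25(y² - 14y) = 3529
Complete the square: 144(x + 3)² -25(y - 7)² = 3529 + 1296 - 1225 = 3600
Dividing both sides by 3600: (x + 3)²/25 - (y - 7)²/144 = 1
Hyperbola, center (-3, 7), transverse axis horizontal; a² = 25, b² = 144.
a = 5. Vertices at (h ± a, k).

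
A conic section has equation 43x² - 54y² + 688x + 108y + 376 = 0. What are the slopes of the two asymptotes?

Group: 43(x² + 16x) -54(y² - 2y) = -376
Completing the square gives 43(x + 8)² -54(y - 1)² = -376 + 2752 - 54 = 2322.
Divide through by 2322 to get (x + 8)²/54 - (y - 1)²/43 = 1.
Hyperbola, center (-8, 1), transverse axis horizontal; a² = 54, b² = 43.
For a horizontal hyperbola the asymptotes have slope ±b/a.
Here that is ±√43/3√6 = ±√258/18.

√258/18 and -√258/18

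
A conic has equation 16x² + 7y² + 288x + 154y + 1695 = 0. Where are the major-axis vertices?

(-9, -19) and (-9, -3)

Group: 16(x² + 18x) + 7(y² + 22y) = -1695
16(x + 9)² + 7(y + 11)² = -1695 + 1296 + 847 = 448
Divide by 448: (x + 9)²/28 + (y + 11)²/64 = 1
Ellipse, center (-9, -11), major axis vertical; a² = 64, b² = 28.
a = 8. Vertices at (h, k ± a).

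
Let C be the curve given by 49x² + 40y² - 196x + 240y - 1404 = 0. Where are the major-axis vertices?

(2, -10) and (2, 4)

Group the x- and y-terms: 49(x² - 4x) + 40(y² + 6y) = 1404
49(x - 2)² + 40(y + 3)² = 1404 + 196 + 360 = 1960
Divide by 1960: (x - 2)²/40 + (y + 3)²/49 = 1
Ellipse, center (2, -3), major axis vertical; a² = 49, b² = 40.
a = 7. Vertices at (h, k ± a).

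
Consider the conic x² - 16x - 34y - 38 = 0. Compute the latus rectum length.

34

Only x is squared. Complete the square in x: (x - 8)² = 34(y + 3).
Vertex (8, -3); 4p = 34 so p = 17/2. Opens up.
Latus rectum length = |4p| = 34.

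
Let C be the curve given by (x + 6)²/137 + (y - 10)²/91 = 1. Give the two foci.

Center (-6, 10). The larger denominator 137 sits under the x-term, so the major axis is horizontal; a² = 137, b² = 91.
c² = a² - b² = 137 - 91 = 46, so c = √46.
Foci lie on the horizontal axis through the center: (h ± c, k).

(-6 - √46, 10) and (-6 + √46, 10)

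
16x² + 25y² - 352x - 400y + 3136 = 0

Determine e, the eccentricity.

Collect terms: 16(x² - 22x) + 25(y² - 16y) = -3136
Completing the square gives 16(x - 11)² + 25(y - 8)² = -3136 + 1936 + 1600 = 400.
Dividing both sides by 400: (x - 11)²/25 + (y - 8)²/16 = 1
Ellipse, center (11, 8), major axis horizontal; a² = 25, b² = 16.
c² = a² - b² = 9, so c = 3.
e = c/a = 3/5.

e = 3/5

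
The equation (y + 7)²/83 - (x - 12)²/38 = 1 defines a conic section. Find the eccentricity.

e = 11√83/83

Center (12, -7). The positive term is the y-term, so the transverse axis is vertical; a² = 83, b² = 38.
c² = a² + b² = 121, so c = 11.
e = c/a = 11/√83 = 11√83/83.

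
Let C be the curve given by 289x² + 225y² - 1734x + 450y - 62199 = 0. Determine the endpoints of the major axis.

(3, -18) and (3, 16)

289(x² - 6x) + 225(y² + 2y) = 62199
Complete the square in x and y: 289(x - 3)² + 225(y + 1)² = 62199 + 2601 + 225 = 65025
Divide by 65025: (x - 3)²/225 + (y + 1)²/289 = 1
Ellipse, center (3, -1), major axis vertical; a² = 289, b² = 225.
a = 17. Vertices at (h, k ± a).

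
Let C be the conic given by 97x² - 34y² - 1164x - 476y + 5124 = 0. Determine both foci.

Collect terms: 97(x² - 12x) -34(y² + 14y) = -5124
97(x - 6)² -34(y + 7)² = -5124 + 3492 - 1666 = -3298
Divide by -3298: (y + 7)²/97 - (x - 6)²/34 = 1
Hyperbola, center (6, -7), transverse axis vertical; a² = 97, b² = 34.
c² = a² + b² = 97 + 34 = 131, so c = √131.
Foci lie on the vertical axis through the center: (h, k ± c).

(6, -7 - √131) and (6, -7 + √131)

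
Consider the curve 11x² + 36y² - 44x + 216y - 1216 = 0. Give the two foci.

(-8, -3) and (12, -3)

11(x² - 4x) + 36(y² + 6y) = 1216
Complete the square in x and y: 11(x - 2)² + 36(y + 3)² = 1216 + 44 + 324 = 1584
Dividing both sides by 1584: (x - 2)²/144 + (y + 3)²/44 = 1
Ellipse, center (2, -3), major axis horizontal; a² = 144, b² = 44.
c² = a² - b² = 144 - 44 = 100, so c = 10.
Foci lie on the horizontal axis through the center: (h ± c, k).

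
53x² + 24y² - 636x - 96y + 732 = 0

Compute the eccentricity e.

53(x² - 12x) + 24(y² - 4y) = -732
Complete the square: 53(x - 6)² + 24(y - 2)² = -732 + 1908 + 96 = 1272
Divide by 1272: (x - 6)²/24 + (y - 2)²/53 = 1
Ellipse, center (6, 2), major axis vertical; a² = 53, b² = 24.
c² = a² - b² = 29, so c = √29.
e = c/a = √29/√53 = √1537/53.

e = √1537/53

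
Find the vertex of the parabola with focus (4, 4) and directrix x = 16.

(10, 4)

The vertex is the midpoint between the focus and the directrix along the axis of symmetry.
Axis is horizontal (directrix is vertical). Vertex x-coordinate = (4 + 16)/2 = 10; y-coordinate = 4.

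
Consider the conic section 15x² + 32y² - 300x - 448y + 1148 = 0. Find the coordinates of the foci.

(10 - 2√17, 7) and (10 + 2√17, 7)

Collect terms: 15(x² - 20x) + 32(y² - 14y) = -1148
Complete the square: 15(x - 10)² + 32(y - 7)² = -1148 + 1500 + 1568 = 1920
Divide by 1920: (x - 10)²/128 + (y - 7)²/60 = 1
Ellipse, center (10, 7), major axis horizontal; a² = 128, b² = 60.
c² = a² - b² = 128 - 60 = 68, so c = 2√17.
Foci lie on the horizontal axis through the center: (h ± c, k).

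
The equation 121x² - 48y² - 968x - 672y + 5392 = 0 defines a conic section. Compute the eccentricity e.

e = 13/11

Group: 121(x² - 8x) -48(y² + 14y) = -5392
Complete the square: 121(x - 4)² -48(y + 7)² = -5392 + 1936 - 2352 = -5808
Divide by -5808: (y + 7)²/121 - (x - 4)²/48 = 1
Hyperbola, center (4, -7), transverse axis vertical; a² = 121, b² = 48.
c² = a² + b² = 169, so c = 13.
e = c/a = 13/11.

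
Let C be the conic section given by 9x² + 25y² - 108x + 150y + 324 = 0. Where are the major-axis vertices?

Group the x- and y-terms: 9(x² - 12x) + 25(y² + 6y) = -324
Completing the square gives 9(x - 6)² + 25(y + 3)² = -324 + 324 + 225 = 225.
Divide through by 225 to get (x - 6)²/25 + (y + 3)²/9 = 1.
Ellipse, center (6, -3), major axis horizontal; a² = 25, b² = 9.
a = 5. Vertices at (h ± a, k).

(1, -3) and (11, -3)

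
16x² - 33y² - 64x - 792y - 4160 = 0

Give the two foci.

Group the x- and y-terms: 16(x² - 4x) -33(y² + 24y) = 4160
Complete the square in x and y: 16(x - 2)² -33(y + 12)² = 4160 + 64 - 4752 = -528
Divide through by -528 to get (y + 12)²/16 - (x - 2)²/33 = 1.
Hyperbola, center (2, -12), transverse axis vertical; a² = 16, b² = 33.
c² = a² + b² = 16 + 33 = 49, so c = 7.
Foci lie on the vertical axis through the center: (h, k ± c).

(2, -19) and (2, -5)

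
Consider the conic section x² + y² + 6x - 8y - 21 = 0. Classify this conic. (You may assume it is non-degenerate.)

No xy term. Coefficients of x² and y² are A = 1, C = 1.
A = C (same sign) ⇒ circle.

circle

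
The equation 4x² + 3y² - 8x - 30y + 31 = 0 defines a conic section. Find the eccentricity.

Rearranging, 4(x² - 2x) + 3(y² - 10y) = -31.
Complete the square: 4(x - 1)² + 3(y - 5)² = -31 + 4 + 75 = 48
Divide through by 48 to get (x - 1)²/12 + (y - 5)²/16 = 1.
Ellipse, center (1, 5), major axis vertical; a² = 16, b² = 12.
c² = a² - b² = 4, so c = 2.
e = c/a = 2/4 = 1/2.

e = 1/2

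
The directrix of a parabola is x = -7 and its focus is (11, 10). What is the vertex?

The vertex is the midpoint between the focus and the directrix along the axis of symmetry.
Axis is horizontal (directrix is vertical). Vertex x-coordinate = (11 + (-7))/2 = 2; y-coordinate = 10.

(2, 10)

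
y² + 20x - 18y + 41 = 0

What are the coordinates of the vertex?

Only y is squared. Complete the square in y: (y - 9)² = -20(x - 2).
Vertex (2, 9); 4p = -20 so p = -5. Opens left.

(2, 9)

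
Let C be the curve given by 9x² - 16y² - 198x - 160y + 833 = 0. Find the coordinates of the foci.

Group: 9(x² - 22x) -16(y² + 10y) = -833
9(x - 11)² -16(y + 5)² = -833 + 1089 - 400 = -144
Dividing both sides by -144: (y + 5)²/9 - (x - 11)²/16 = 1
Hyperbola, center (11, -5), transverse axis vertical; a² = 9, b² = 16.
c² = a² + b² = 9 + 16 = 25, so c = 5.
Foci lie on the vertical axis through the center: (h, k ± c).

(11, -10) and (11, 0)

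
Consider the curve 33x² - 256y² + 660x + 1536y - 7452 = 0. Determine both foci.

(-27, 3) and (7, 3)

Group: 33(x² + 20x) -256(y² - 6y) = 7452
Complete the square in x and y: 33(x + 10)² -256(y - 3)² = 7452 + 3300 - 2304 = 8448
Divide by 8448: (x + 10)²/256 - (y - 3)²/33 = 1
Hyperbola, center (-10, 3), transverse axis horizontal; a² = 256, b² = 33.
c² = a² + b² = 256 + 33 = 289, so c = 17.
Foci lie on the horizontal axis through the center: (h ± c, k).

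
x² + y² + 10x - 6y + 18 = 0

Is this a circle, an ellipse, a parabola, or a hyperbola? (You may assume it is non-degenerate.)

circle

No xy term. Coefficients of x² and y² are A = 1, C = 1.
A = C (same sign) ⇒ circle.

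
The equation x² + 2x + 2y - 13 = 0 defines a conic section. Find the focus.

Only x is squared. Complete the square in x: (x + 1)² = -2(y - 7).
Vertex (-1, 7); 4p = -2 so p = -1/2. Opens down.
Focus is p units from the vertex along the axis: (h, k + p).

(-1, 13/2)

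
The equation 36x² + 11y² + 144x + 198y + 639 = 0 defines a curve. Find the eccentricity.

e = 5/6

Group: 36(x² + 4x) + 11(y² + 18y) = -639
Complete the square: 36(x + 2)² + 11(y + 9)² = -639 + 144 + 891 = 396
Divide through by 396 to get (x + 2)²/11 + (y + 9)²/36 = 1.
Ellipse, center (-2, -9), major axis vertical; a² = 36, b² = 11.
c² = a² - b² = 25, so c = 5.
e = c/a = 5/6.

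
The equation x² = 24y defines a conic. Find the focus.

(0, 6)

Vertex (0, 0); 4p = 24 so p = 6. Opens up.
Focus is p units from the vertex along the axis: (h, k + p).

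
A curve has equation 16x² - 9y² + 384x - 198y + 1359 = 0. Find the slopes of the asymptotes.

Rearranging, 16(x² + 24x) -9(y² + 22y) = -1359.
16(x + 12)² -9(y + 11)² = -1359 + 2304 - 1089 = -144
Dividing both sides by -144: (y + 11)²/16 - (x + 12)²/9 = 1
Hyperbola, center (-12, -11), transverse axis vertical; a² = 16, b² = 9.
For a vertical hyperbola the asymptotes have slope ±a/b.
Here that is ±4/3.

4/3 and -4/3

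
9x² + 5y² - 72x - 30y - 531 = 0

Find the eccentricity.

Collect terms: 9(x² - 8x) + 5(y² - 6y) = 531
Complete the square in x and y: 9(x - 4)² + 5(y - 3)² = 531 + 144 + 45 = 720
Divide by 720: (x - 4)²/80 + (y - 3)²/144 = 1
Ellipse, center (4, 3), major axis vertical; a² = 144, b² = 80.
c² = a² - b² = 64, so c = 8.
e = c/a = 8/12 = 2/3.

e = 2/3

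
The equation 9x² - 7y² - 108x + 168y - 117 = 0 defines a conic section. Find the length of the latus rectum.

Group the x- and y-terms: 9(x² - 12x) -7(y² - 24y) = 117
9(x - 6)² -7(y - 12)² = 117 + 324 - 1008 = -567
Divide through by -567 to get (y - 12)²/81 - (x - 6)²/63 = 1.
Hyperbola, center (6, 12), transverse axis vertical; a² = 81, b² = 63.
Latus rectum length = 2b²/a = 2·63/9 = 14.

14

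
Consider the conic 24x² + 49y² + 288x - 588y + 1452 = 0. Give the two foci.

(-11, 6) and (-1, 6)

Collect terms: 24(x² + 12x) + 49(y² - 12y) = -1452
24(x + 6)² + 49(y - 6)² = -1452 + 864 + 1764 = 1176
Dividing both sides by 1176: (x + 6)²/49 + (y - 6)²/24 = 1
Ellipse, center (-6, 6), major axis horizontal; a² = 49, b² = 24.
c² = a² - b² = 49 - 24 = 25, so c = 5.
Foci lie on the horizontal axis through the center: (h ± c, k).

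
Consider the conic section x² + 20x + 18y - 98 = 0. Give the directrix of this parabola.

y = 31/2

Only x is squared. Complete the square in x: (x + 10)² = -18(y - 11).
Vertex (-10, 11); 4p = -18 so p = -9/2. Opens down.
Directrix is the horizontal line y = k − p = 11 − (-9/2) = 31/2.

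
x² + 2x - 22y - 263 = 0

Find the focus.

Only x is squared. Complete the square in x: (x + 1)² = 22(y + 12).
Vertex (-1, -12); 4p = 22 so p = 11/2. Opens up.
Focus is p units from the vertex along the axis: (h, k + p).

(-1, -13/2)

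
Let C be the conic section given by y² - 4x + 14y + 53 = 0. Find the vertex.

(1, -7)

Only y is squared. Complete the square in y: (y + 7)² = 4(x - 1).
Vertex (1, -7); 4p = 4 so p = 1. Opens right.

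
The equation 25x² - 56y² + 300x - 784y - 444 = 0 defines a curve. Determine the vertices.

Rearranging, 25(x² + 12x) -56(y² + 14y) = 444.
25(x + 6)² -56(y + 7)² = 444 + 900 - 2744 = -1400
Divide by -1400: (y + 7)²/25 - (x + 6)²/56 = 1
Hyperbola, center (-6, -7), transverse axis vertical; a² = 25, b² = 56.
a = 5. Vertices at (h, k ± a).

(-6, -12) and (-6, -2)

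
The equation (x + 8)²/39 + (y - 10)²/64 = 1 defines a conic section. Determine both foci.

Center (-8, 10). The larger denominator 64 sits under the y-term, so the major axis is vertical; a² = 64, b² = 39.
c² = a² - b² = 64 - 39 = 25, so c = 5.
Foci lie on the vertical axis through the center: (h, k ± c).

(-8, 5) and (-8, 15)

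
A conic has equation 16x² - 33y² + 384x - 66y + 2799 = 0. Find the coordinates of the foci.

Collect terms: 16(x² + 24x) -33(y² + 2y) = -2799
16(x + 12)² -33(y + 1)² = -2799 + 2304 - 33 = -528
Dividing both sides by -528: (y + 1)²/16 - (x + 12)²/33 = 1
Hyperbola, center (-12, -1), transverse axis vertical; a² = 16, b² = 33.
c² = a² + b² = 16 + 33 = 49, so c = 7.
Foci lie on the vertical axis through the center: (h, k ± c).

(-12, -8) and (-12, 6)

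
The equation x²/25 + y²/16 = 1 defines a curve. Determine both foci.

(-3, 0) and (3, 0)

Center (0, 0). The larger denominator 25 sits under the x-term, so the major axis is horizontal; a² = 25, b² = 16.
c² = a² - b² = 25 - 16 = 9, so c = 3.
Foci lie on the horizontal axis through the center: (h ± c, k).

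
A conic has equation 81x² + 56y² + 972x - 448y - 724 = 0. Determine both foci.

(-6, -1) and (-6, 9)

Group: 81(x² + 12x) + 56(y² - 8y) = 724
Complete the square in x and y: 81(x + 6)² + 56(y - 4)² = 724 + 2916 + 896 = 4536
Dividing both sides by 4536: (x + 6)²/56 + (y - 4)²/81 = 1
Ellipse, center (-6, 4), major axis vertical; a² = 81, b² = 56.
c² = a² - b² = 81 - 56 = 25, so c = 5.
Foci lie on the vertical axis through the center: (h, k ± c).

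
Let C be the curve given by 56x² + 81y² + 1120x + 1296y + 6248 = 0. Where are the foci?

(-15, -8) and (-5, -8)

56(x² + 20x) + 81(y² + 16y) = -6248
Complete the square in x and y: 56(x + 10)² + 81(y + 8)² = -6248 + 5600 + 5184 = 4536
Divide by 4536: (x + 10)²/81 + (y + 8)²/56 = 1
Ellipse, center (-10, -8), major axis horizontal; a² = 81, b² = 56.
c² = a² - b² = 81 - 56 = 25, so c = 5.
Foci lie on the horizontal axis through the center: (h ± c, k).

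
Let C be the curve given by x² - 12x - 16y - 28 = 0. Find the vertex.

Only x is squared. Complete the square in x: (x - 6)² = 16(y + 4).
Vertex (6, -4); 4p = 16 so p = 4. Opens up.

(6, -4)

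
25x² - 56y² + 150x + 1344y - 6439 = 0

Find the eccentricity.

e = 9/5

25(x² + 6x) -56(y² - 24y) = 6439
Completing the square gives 25(x + 3)² -56(y - 12)² = 6439 + 225 - 8064 = -1400.
Divide by -1400: (y - 12)²/25 - (x + 3)²/56 = 1
Hyperbola, center (-3, 12), transverse axis vertical; a² = 25, b² = 56.
c² = a² + b² = 81, so c = 9.
e = c/a = 9/5.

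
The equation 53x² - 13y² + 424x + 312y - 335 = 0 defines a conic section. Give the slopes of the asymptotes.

√689/13 and -√689/13

Group: 53(x² + 8x) -13(y² - 24y) = 335
Complete the square in x and y: 53(x + 4)² -13(y - 12)² = 335 + 848 - 1872 = -689
Divide through by -689 to get (y - 12)²/53 - (x + 4)²/13 = 1.
Hyperbola, center (-4, 12), transverse axis vertical; a² = 53, b² = 13.
For a vertical hyperbola the asymptotes have slope ±a/b.
Here that is ±√53/√13 = ±√689/13.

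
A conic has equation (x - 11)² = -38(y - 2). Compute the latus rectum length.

38

Vertex (11, 2); 4p = -38 so p = -19/2. Opens down.
Latus rectum length = |4p| = 38.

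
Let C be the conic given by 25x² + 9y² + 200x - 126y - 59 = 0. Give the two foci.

(-4, -1) and (-4, 15)

Rearranging, 25(x² + 8x) + 9(y² - 14y) = 59.
Completing the square gives 25(x + 4)² + 9(y - 7)² = 59 + 400 + 441 = 900.
Divide by 900: (x + 4)²/36 + (y - 7)²/100 = 1
Ellipse, center (-4, 7), major axis vertical; a² = 100, b² = 36.
c² = a² - b² = 100 - 36 = 64, so c = 8.
Foci lie on the vertical axis through the center: (h, k ± c).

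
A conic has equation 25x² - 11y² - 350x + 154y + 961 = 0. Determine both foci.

(7, 1) and (7, 13)

25(x² - 14x) -11(y² - 14y) = -961
25(x - 7)² -11(y - 7)² = -961 + 1225 - 539 = -275
Divide through by -275 to get (y - 7)²/25 - (x - 7)²/11 = 1.
Hyperbola, center (7, 7), transverse axis vertical; a² = 25, b² = 11.
c² = a² + b² = 25 + 11 = 36, so c = 6.
Foci lie on the vertical axis through the center: (h, k ± c).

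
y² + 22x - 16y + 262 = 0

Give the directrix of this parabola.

Only y is squared. Complete the square in y: (y - 8)² = -22(x + 9).
Vertex (-9, 8); 4p = -22 so p = -11/2. Opens left.
Directrix is the vertical line x = h − p = -9 − (-11/2) = -7/2.

x = -7/2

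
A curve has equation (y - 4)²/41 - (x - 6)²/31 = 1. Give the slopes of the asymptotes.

√1271/31 and -√1271/31

Center (6, 4). The positive term is the y-term, so the transverse axis is vertical; a² = 41, b² = 31.
For a vertical hyperbola the asymptotes have slope ±a/b.
Here that is ±√41/√31 = ±√1271/31.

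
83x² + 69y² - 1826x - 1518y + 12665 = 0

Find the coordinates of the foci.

(11, 11 - √14) and (11, 11 + √14)

Rearranging, 83(x² - 22x) + 69(y² - 22y) = -12665.
83(x - 11)² + 69(y - 11)² = -12665 + 10043 + 8349 = 5727
Divide through by 5727 to get (x - 11)²/69 + (y - 11)²/83 = 1.
Ellipse, center (11, 11), major axis vertical; a² = 83, b² = 69.
c² = a² - b² = 83 - 69 = 14, so c = √14.
Foci lie on the vertical axis through the center: (h, k ± c).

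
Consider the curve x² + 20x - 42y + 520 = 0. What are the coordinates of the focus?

Only x is squared. Complete the square in x: (x + 10)² = 42(y - 10).
Vertex (-10, 10); 4p = 42 so p = 21/2. Opens up.
Focus is p units from the vertex along the axis: (h, k + p).

(-10, 41/2)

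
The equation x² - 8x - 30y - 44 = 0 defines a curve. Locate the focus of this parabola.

(4, 11/2)

Only x is squared. Complete the square in x: (x - 4)² = 30(y + 2).
Vertex (4, -2); 4p = 30 so p = 15/2. Opens up.
Focus is p units from the vertex along the axis: (h, k + p).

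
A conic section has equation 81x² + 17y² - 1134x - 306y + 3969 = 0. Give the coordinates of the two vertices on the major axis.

(7, 0) and (7, 18)

Collect terms: 81(x² - 14x) + 17(y² - 18y) = -3969
Completing the square gives 81(x - 7)² + 17(y - 9)² = -3969 + 3969 + 1377 = 1377.
Divide through by 1377 to get (x - 7)²/17 + (y - 9)²/81 = 1.
Ellipse, center (7, 9), major axis vertical; a² = 81, b² = 17.
a = 9. Vertices at (h, k ± a).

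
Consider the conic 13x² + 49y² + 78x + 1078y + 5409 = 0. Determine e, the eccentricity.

e = 6/7

Group: 13(x² + 6x) + 49(y² + 22y) = -5409
Completing the square gives 13(x + 3)² + 49(y + 11)² = -5409 + 117 + 5929 = 637.
Dividing both sides by 637: (x + 3)²/49 + (y + 11)²/13 = 1
Ellipse, center (-3, -11), major axis horizontal; a² = 49, b² = 13.
c² = a² - b² = 36, so c = 6.
e = c/a = 6/7.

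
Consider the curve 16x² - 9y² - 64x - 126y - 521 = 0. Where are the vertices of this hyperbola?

(-1, -7) and (5, -7)

Collect terms: 16(x² - 4x) -9(y² + 14y) = 521
Complete the square in x and y: 16(x - 2)² -9(y + 7)² = 521 + 64 - 441 = 144
Divide by 144: (x - 2)²/9 - (y + 7)²/16 = 1
Hyperbola, center (2, -7), transverse axis horizontal; a² = 9, b² = 16.
a = 3. Vertices at (h ± a, k).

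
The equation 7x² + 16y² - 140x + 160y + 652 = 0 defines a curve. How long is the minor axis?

4√7

7(x² - 20x) + 16(y² + 10y) = -652
Complete the square: 7(x - 10)² + 16(y + 5)² = -652 + 700 + 400 = 448
Dividing both sides by 448: (x - 10)²/64 + (y + 5)²/28 = 1
Ellipse, center (10, -5), major axis horizontal; a² = 64, b² = 28.
b² = 28 so b = 2√7; the minor axis has length 2b = 4√7.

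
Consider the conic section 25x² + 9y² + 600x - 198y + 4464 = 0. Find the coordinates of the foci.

(-12, 7) and (-12, 15)

Rearranging, 25(x² + 24x) + 9(y² - 22y) = -4464.
Complete the square: 25(x + 12)² + 9(y - 11)² = -4464 + 3600 + 1089 = 225
Divide by 225: (x + 12)²/9 + (y - 11)²/25 = 1
Ellipse, center (-12, 11), major axis vertical; a² = 25, b² = 9.
c² = a² - b² = 25 - 9 = 16, so c = 4.
Foci lie on the vertical axis through the center: (h, k ± c).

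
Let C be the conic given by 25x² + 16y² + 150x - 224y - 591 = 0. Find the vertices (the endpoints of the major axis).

(-3, -3) and (-3, 17)

Rearranging, 25(x² + 6x) + 16(y² - 14y) = 591.
Completing the square gives 25(x + 3)² + 16(y - 7)² = 591 + 225 + 784 = 1600.
Divide through by 1600 to get (x + 3)²/64 + (y - 7)²/100 = 1.
Ellipse, center (-3, 7), major axis vertical; a² = 100, b² = 64.
a = 10. Vertices at (h, k ± a).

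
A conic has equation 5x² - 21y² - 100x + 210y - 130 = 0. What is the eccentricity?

5(x² - 20x) -21(y² - 10y) = 130
Completing the square gives 5(x - 10)² -21(y - 5)² = 130 + 500 - 525 = 105.
Dividing both sides by 105: (x - 10)²/21 - (y - 5)²/5 = 1
Hyperbola, center (10, 5), transverse axis horizontal; a² = 21, b² = 5.
c² = a² + b² = 26, so c = √26.
e = c/a = √26/√21 = √546/21.

e = √546/21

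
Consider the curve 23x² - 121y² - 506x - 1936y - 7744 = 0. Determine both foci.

(-1, -8) and (23, -8)

23(x² - 22x) -121(y² + 16y) = 7744
Complete the square in x and y: 23(x - 11)² -121(y + 8)² = 7744 + 2783 - 7744 = 2783
Dividing both sides by 2783: (x - 11)²/121 - (y + 8)²/23 = 1
Hyperbola, center (11, -8), transverse axis horizontal; a² = 121, b² = 23.
c² = a² + b² = 121 + 23 = 144, so c = 12.
Foci lie on the horizontal axis through the center: (h ± c, k).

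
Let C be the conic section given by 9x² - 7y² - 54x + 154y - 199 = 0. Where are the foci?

Group: 9(x² - 6x) -7(y² - 22y) = 199
Complete the square in x and y: 9(x - 3)² -7(y - 11)² = 199 + 81 - 847 = -567
Divide by -567: (y - 11)²/81 - (x - 3)²/63 = 1
Hyperbola, center (3, 11), transverse axis vertical; a² = 81, b² = 63.
c² = a² + b² = 81 + 63 = 144, so c = 12.
Foci lie on the vertical axis through the center: (h, k ± c).

(3, -1) and (3, 23)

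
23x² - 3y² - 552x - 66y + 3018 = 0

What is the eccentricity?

Group the x- and y-terms: 23(x² - 24x) -3(y² + 22y) = -3018
23(x - 12)² -3(y + 11)² = -3018 + 3312 - 363 = -69
Divide by -69: (y + 11)²/23 - (x - 12)²/3 = 1
Hyperbola, center (12, -11), transverse axis vertical; a² = 23, b² = 3.
c² = a² + b² = 26, so c = √26.
e = c/a = √26/√23 = √598/23.

e = √598/23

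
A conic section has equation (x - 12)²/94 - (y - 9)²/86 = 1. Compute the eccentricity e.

Center (12, 9). The positive term is the x-term, so the transverse axis is horizontal; a² = 94, b² = 86.
c² = a² + b² = 180, so c = 6√5.
e = c/a = 6√5/√94 = 3√470/47.

e = 3√470/47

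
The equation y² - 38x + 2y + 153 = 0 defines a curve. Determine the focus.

Only y is squared. Complete the square in y: (y + 1)² = 38(x - 4).
Vertex (4, -1); 4p = 38 so p = 19/2. Opens right.
Focus is p units from the vertex along the axis: (h + p, k).

(27/2, -1)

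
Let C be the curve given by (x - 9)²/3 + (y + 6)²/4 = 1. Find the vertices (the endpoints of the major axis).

(9, -8) and (9, -4)

Center (9, -6). The larger denominator 4 sits under the y-term, so the major axis is vertical; a² = 4, b² = 3.
a = 2. Vertices at (h, k ± a).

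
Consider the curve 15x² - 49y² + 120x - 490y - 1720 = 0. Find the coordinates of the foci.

Collect terms: 15(x² + 8x) -49(y² + 10y) = 1720
15(x + 4)² -49(y + 5)² = 1720 + 240 - 1225 = 735
Divide through by 735 to get (x + 4)²/49 - (y + 5)²/15 = 1.
Hyperbola, center (-4, -5), transverse axis horizontal; a² = 49, b² = 15.
c² = a² + b² = 49 + 15 = 64, so c = 8.
Foci lie on the horizontal axis through the center: (h ± c, k).

(-12, -5) and (4, -5)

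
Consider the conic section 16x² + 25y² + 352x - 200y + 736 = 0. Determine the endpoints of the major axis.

(-21, 4) and (-1, 4)

16(x² + 22x) + 25(y² - 8y) = -736
16(x + 11)² + 25(y - 4)² = -736 + 1936 + 400 = 1600
Divide through by 1600 to get (x + 11)²/100 + (y - 4)²/64 = 1.
Ellipse, center (-11, 4), major axis horizontal; a² = 100, b² = 64.
a = 10. Vertices at (h ± a, k).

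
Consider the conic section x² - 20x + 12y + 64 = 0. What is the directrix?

y = 6

Only x is squared. Complete the square in x: (x - 10)² = -12(y - 3).
Vertex (10, 3); 4p = -12 so p = -3. Opens down.
Directrix is the horizontal line y = k − p = 3 − (-3) = 6.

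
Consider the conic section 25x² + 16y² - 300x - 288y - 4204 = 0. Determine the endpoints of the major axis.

(6, -11) and (6, 29)

Group the x- and y-terms: 25(x² - 12x) + 16(y² - 18y) = 4204
Complete the square: 25(x - 6)² + 16(y - 9)² = 4204 + 900 + 1296 = 6400
Divide by 6400: (x - 6)²/256 + (y - 9)²/400 = 1
Ellipse, center (6, 9), major axis vertical; a² = 400, b² = 256.
a = 20. Vertices at (h, k ± a).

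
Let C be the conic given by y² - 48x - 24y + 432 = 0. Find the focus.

Only y is squared. Complete the square in y: (y - 12)² = 48(x - 6).
Vertex (6, 12); 4p = 48 so p = 12. Opens right.
Focus is p units from the vertex along the axis: (h + p, k).

(18, 12)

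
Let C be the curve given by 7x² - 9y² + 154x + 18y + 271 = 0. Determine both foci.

Rearranging, 7(x² + 22x) -9(y² - 2y) = -271.
7(x + 11)² -9(y - 1)² = -271 + 847 - 9 = 567
Divide by 567: (x + 11)²/81 - (y - 1)²/63 = 1
Hyperbola, center (-11, 1), transverse axis horizontal; a² = 81, b² = 63.
c² = a² + b² = 81 + 63 = 144, so c = 12.
Foci lie on the horizontal axis through the center: (h ± c, k).

(-23, 1) and (1, 1)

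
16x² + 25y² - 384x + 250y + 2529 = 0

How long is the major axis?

10

Group: 16(x² - 24x) + 25(y² + 10y) = -2529
Complete the square in x and y: 16(x - 12)² + 25(y + 5)² = -2529 + 2304 + 625 = 400
Divide by 400: (x - 12)²/25 + (y + 5)²/16 = 1
Ellipse, center (12, -5), major axis horizontal; a² = 25, b² = 16.
a² = 25 so a = 5; the major axis has length 2a = 10.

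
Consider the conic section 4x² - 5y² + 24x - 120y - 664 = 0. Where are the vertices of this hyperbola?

(-3, -14) and (-3, -10)

Group: 4(x² + 6x) -5(y² + 24y) = 664
4(x + 3)² -5(y + 12)² = 664 + 36 - 720 = -20
Divide by -20: (y + 12)²/4 - (x + 3)²/5 = 1
Hyperbola, center (-3, -12), transverse axis vertical; a² = 4, b² = 5.
a = 2. Vertices at (h, k ± a).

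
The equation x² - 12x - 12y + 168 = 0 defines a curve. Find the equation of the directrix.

Only x is squared. Complete the square in x: (x - 6)² = 12(y - 11).
Vertex (6, 11); 4p = 12 so p = 3. Opens up.
Directrix is the horizontal line y = k − p = 11 − (3) = 8.

y = 8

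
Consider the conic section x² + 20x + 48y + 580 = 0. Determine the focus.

Only x is squared. Complete the square in x: (x + 10)² = -48(y + 10).
Vertex (-10, -10); 4p = -48 so p = -12. Opens down.
Focus is p units from the vertex along the axis: (h, k + p).

(-10, -22)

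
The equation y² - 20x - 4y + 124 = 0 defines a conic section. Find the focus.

Only y is squared. Complete the square in y: (y - 2)² = 20(x - 6).
Vertex (6, 2); 4p = 20 so p = 5. Opens right.
Focus is p units from the vertex along the axis: (h + p, k).

(11, 2)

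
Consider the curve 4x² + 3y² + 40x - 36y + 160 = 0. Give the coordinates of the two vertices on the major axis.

Collect terms: 4(x² + 10x) + 3(y² - 12y) = -160
Complete the square in x and y: 4(x + 5)² + 3(y - 6)² = -160 + 100 + 108 = 48
Divide by 48: (x + 5)²/12 + (y - 6)²/16 = 1
Ellipse, center (-5, 6), major axis vertical; a² = 16, b² = 12.
a = 4. Vertices at (h, k ± a).

(-5, 2) and (-5, 10)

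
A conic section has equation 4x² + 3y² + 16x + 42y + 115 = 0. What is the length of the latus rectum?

6

Rearranging, 4(x² + 4x) + 3(y² + 14y) = -115.
4(x + 2)² + 3(y + 7)² = -115 + 16 + 147 = 48
Divide through by 48 to get (x + 2)²/12 + (y + 7)²/16 = 1.
Ellipse, center (-2, -7), major axis vertical; a² = 16, b² = 12.
Latus rectum length = 2b²/a = 2·12/4 = 6.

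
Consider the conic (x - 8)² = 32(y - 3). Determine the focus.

Vertex (8, 3); 4p = 32 so p = 8. Opens up.
Focus is p units from the vertex along the axis: (h, k + p).

(8, 11)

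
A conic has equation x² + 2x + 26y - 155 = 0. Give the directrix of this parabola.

Only x is squared. Complete the square in x: (x + 1)² = -26(y - 6).
Vertex (-1, 6); 4p = -26 so p = -13/2. Opens down.
Directrix is the horizontal line y = k − p = 6 − (-13/2) = 25/2.

y = 25/2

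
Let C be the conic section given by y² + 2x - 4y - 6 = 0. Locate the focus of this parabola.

Only y is squared. Complete the square in y: (y - 2)² = -2(x - 5).
Vertex (5, 2); 4p = -2 so p = -1/2. Opens left.
Focus is p units from the vertex along the axis: (h + p, k).

(9/2, 2)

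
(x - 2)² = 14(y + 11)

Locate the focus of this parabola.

Vertex (2, -11); 4p = 14 so p = 7/2. Opens up.
Focus is p units from the vertex along the axis: (h, k + p).

(2, -15/2)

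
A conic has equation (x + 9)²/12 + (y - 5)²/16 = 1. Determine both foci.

Center (-9, 5). The larger denominator 16 sits under the y-term, so the major axis is vertical; a² = 16, b² = 12.
c² = a² - b² = 16 - 12 = 4, so c = 2.
Foci lie on the vertical axis through the center: (h, k ± c).

(-9, 3) and (-9, 7)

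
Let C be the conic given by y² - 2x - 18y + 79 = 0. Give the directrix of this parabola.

x = -3/2

Only y is squared. Complete the square in y: (y - 9)² = 2(x + 1).
Vertex (-1, 9); 4p = 2 so p = 1/2. Opens right.
Directrix is the vertical line x = h − p = -1 − (1/2) = -3/2.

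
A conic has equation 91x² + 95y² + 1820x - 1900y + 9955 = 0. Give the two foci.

(-12, 10) and (-8, 10)

Rearranging, 91(x² + 20x) + 95(y² - 20y) = -9955.
Complete the square in x and y: 91(x + 10)² + 95(y - 10)² = -9955 + 9100 + 9500 = 8645
Divide by 8645: (x + 10)²/95 + (y - 10)²/91 = 1
Ellipse, center (-10, 10), major axis horizontal; a² = 95, b² = 91.
c² = a² - b² = 95 - 91 = 4, so c = 2.
Foci lie on the horizontal axis through the center: (h ± c, k).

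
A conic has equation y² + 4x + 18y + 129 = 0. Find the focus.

Only y is squared. Complete the square in y: (y + 9)² = -4(x + 12).
Vertex (-12, -9); 4p = -4 so p = -1. Opens left.
Focus is p units from the vertex along the axis: (h + p, k).

(-13, -9)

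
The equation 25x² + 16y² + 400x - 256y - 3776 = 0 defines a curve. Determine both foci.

(-8, -4) and (-8, 20)

Collect terms: 25(x² + 16x) + 16(y² - 16y) = 3776
Complete the square: 25(x + 8)² + 16(y - 8)² = 3776 + 1600 + 1024 = 6400
Divide by 6400: (x + 8)²/256 + (y - 8)²/400 = 1
Ellipse, center (-8, 8), major axis vertical; a² = 400, b² = 256.
c² = a² - b² = 400 - 256 = 144, so c = 12.
Foci lie on the vertical axis through the center: (h, k ± c).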